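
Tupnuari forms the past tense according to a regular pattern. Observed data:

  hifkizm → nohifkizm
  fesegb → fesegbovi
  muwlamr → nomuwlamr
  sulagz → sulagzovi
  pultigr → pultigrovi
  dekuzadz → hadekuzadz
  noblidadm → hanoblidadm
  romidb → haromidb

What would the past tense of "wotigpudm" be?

hawotigpudm

romidb and fesegb both end in -b yet inflect differently (haromidb, fesegbovi), so the final letter is not what conditions the rule; the second-to-last letter is.
"wotigpudm" has second-to-last letter 'd'. The stems whose second-to-last letter is 'd' (noblidadm → hanoblidadm, dekuzadz → hadekuzadz, romidb → haromidb) add the prefix ha-.
The other patterns: stems whose second-to-last letter is 'g' add -ovi; stems whose second-to-last letter is 'm' or 'z' add the prefix no-.
So wotigpudm → hawotigpudm.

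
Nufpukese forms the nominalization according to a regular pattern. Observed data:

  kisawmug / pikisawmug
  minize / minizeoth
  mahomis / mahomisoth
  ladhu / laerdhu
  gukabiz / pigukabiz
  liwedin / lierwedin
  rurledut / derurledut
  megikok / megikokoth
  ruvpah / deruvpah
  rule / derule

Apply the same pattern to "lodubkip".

loerdubkip

"lodubkip" begins with l-. The stems beginning with l- (ladhu → laerdhu, liwedin → lierwedin) insert -er- after the first vowel.
The other patterns: stems beginning with m- add -oth; stems beginning with r- add the prefix de-; stems beginning with g- or k- add the prefix pi-.
So lodubkip → loerdubkip.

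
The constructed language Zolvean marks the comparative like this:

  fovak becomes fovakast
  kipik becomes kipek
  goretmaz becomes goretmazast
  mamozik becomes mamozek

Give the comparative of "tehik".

fovak and kipik both end in -k yet inflect differently (fovakast, kipek), so the final letter is not what conditions the rule; the last vowel is.
"tehik" has last vowel 'i'. The stems whose last vowel is 'i' (kipik → kipek, mamozik → mamozek) change the last vowel to 'e'.
So tehik → tehek.

tehek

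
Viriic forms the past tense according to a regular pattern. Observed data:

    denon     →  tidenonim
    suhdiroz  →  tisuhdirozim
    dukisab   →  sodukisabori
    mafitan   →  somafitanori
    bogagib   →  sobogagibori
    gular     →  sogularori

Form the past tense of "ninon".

denon and mafitan both end in -n yet inflect differently (tidenonim, somafitanori), so the final letter is not what conditions the rule; the last vowel is.
"ninon" has last vowel 'o'. The stems whose last vowel is 'o' (denon → tidenonim, suhdiroz → tisuhdirozim) add ti- … -im around the stem.
So ninon → tininonim.

tininonim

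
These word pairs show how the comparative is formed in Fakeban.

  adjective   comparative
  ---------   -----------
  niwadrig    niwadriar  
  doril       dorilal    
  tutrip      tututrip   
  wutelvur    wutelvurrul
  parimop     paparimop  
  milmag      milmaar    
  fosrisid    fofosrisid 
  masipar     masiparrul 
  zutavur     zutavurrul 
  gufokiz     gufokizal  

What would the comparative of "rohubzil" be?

"rohubzil" ends in -l. The one such stem in the data (doril → dorilal) adds -al, so the same rule applies.
The other patterns: stems ending in -g drop the final letter and add -ar; stems ending in -r double the final consonant and add -ul; stems ending in -d or -p repeat the first consonant+vowel as a prefix.
So rohubzil → rohubzilal.

rohubzilal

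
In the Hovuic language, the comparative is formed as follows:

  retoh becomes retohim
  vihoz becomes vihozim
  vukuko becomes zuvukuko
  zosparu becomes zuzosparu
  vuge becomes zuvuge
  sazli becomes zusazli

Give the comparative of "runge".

zurunge

retoh and vukuko both have last vowel 'o' yet inflect differently (retohim, zuvukuko), so the last vowel is not what conditions the rule; whether the stem ends in a vowel or a consonant is.
"runge" ends in a vowel. The stems ending in a vowel (vukuko → zuvukuko, zosparu → zuzosparu, vuge → zuvuge) add the prefix zu-.
The other pattern: stems ending in a consonant add -im.
So runge → zurunge.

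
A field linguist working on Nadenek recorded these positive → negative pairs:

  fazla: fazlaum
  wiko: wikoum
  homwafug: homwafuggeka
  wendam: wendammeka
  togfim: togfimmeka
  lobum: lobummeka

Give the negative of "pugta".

"pugta" ends in a vowel. The stems ending in a vowel (fazla → fazlaum, wiko → wikoum) add -um.
The other pattern: stems ending in a consonant double the final consonant and add -eka.
So pugta → pugtaum.

pugtaum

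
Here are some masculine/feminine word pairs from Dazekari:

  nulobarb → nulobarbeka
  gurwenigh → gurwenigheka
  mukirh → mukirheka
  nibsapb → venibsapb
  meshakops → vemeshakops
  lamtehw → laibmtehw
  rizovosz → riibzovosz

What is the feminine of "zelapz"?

nulobarb and nibsapb both end in -b yet inflect differently (nulobarbeka, venibsapb), so the final letter is not what conditions the rule; the second-to-last letter is.
"zelapz" has second-to-last letter 'p'. The stems whose second-to-last letter is 'p' (nibsapb → venibsapb, meshakops → vemeshakops) add the prefix ve-.
The other patterns: stems whose second-to-last letter is 'g' or 'r' add -eka; stems whose second-to-last letter is 'h' or 's' insert -ib- after the first vowel.
So zelapz → vezelapz.

vezelapz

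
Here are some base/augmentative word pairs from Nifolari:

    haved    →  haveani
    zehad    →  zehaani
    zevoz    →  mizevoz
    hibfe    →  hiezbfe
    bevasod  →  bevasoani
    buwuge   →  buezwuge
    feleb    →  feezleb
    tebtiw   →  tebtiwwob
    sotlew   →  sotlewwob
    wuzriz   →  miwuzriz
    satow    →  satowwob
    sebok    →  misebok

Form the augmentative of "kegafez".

sotlew and feleb both have last vowel 'e' yet inflect differently (sotlewwob, feezleb), so the last vowel is not what conditions the rule; the final letter is.
"kegafez" ends in -z. The stems ending in -z (wuzriz → miwuzriz, zevoz → mizevoz) add the prefix mi-.
The other patterns: stems ending in -w double the final consonant and add -ob; stems ending in -b or -e insert -ez- after the first vowel; stems ending in -d drop the final letter and add -ani.
So kegafez → mikegafez.

mikegafez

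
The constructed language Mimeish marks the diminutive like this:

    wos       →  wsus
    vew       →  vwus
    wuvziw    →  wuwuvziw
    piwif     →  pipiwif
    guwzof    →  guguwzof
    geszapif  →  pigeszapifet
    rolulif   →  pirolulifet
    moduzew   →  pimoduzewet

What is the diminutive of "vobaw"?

vovobaw

vew and wuvziw both end in -w yet inflect differently (vwus, wuwuvziw), so the final letter is not what conditions the rule; the number of vowels is.
"vobaw" has 2 vowels. The stems with 2 vowels (wuvziw → wuwuvziw, piwif → pipiwif, guwzof → guguwzof) repeat the first consonant+vowel as a prefix.
The other patterns: stems with 1 vowel delete the last vowel and add -us; stems with 3 vowels add pi- … -et around the stem.
So vobaw → vovobaw.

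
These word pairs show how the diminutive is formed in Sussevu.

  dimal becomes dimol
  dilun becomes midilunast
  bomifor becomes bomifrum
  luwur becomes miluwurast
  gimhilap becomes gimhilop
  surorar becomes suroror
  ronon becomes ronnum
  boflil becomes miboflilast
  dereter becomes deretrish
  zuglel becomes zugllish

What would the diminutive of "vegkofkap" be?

vegkofkop

"vegkofkap" has last vowel 'a'. The stems whose last vowel is 'a' (dimal → dimol, gimhilap → gimhilop, surorar → suroror) change the last vowel to 'o'.
The other patterns: stems whose last vowel is 'e' delete the last vowel and add -ish; stems whose last vowel is 'o' delete the last vowel and add -um; stems whose last vowel is 'i' or 'u' add mi- … -ast around the stem.
So vegkofkap → vegkofkop.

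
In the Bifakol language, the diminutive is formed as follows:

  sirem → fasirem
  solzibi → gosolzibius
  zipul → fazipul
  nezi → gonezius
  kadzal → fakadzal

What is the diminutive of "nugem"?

solzibi and sirem both begin with s- yet inflect differently (gosolzibius, fasirem), so the first letter is not what conditions the rule; the final letter is.
"nugem" ends in -m. The one such stem in the data (sirem → fasirem) adds the prefix fa-, so the same rule applies.
The other pattern: stems ending in -i add go- … -us around the stem.
So nugem → fanugem.

fanugem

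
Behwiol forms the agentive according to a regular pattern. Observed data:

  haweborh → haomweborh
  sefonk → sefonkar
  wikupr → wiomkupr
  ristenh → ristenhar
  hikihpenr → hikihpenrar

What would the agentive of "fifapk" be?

wikupr and hikihpenr both end in -r yet inflect differently (wiomkupr, hikihpenrar), so the final letter is not what conditions the rule; the second-to-last letter is.
"fifapk" has second-to-last letter 'p'. The one such stem in the data (wikupr → wiomkupr) inserts -om- after the first vowel (as does haweborh), so the same rule applies.
So fifapk → fiomfapk.

fiomfapk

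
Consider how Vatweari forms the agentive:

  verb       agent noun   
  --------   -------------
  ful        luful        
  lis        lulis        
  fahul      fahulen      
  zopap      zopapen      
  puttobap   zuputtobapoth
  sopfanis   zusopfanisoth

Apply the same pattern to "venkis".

"venkis" has 2 vowels. The stems with 2 vowels (fahul → fahulen, zopap → zopapen) add -en.
So venkis → venkisen.

venkisen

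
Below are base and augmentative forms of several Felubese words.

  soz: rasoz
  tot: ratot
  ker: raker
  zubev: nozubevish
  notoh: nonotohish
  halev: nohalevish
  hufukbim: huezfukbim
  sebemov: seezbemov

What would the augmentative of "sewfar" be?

zubev and sebemov both end in -v yet inflect differently (nozubevish, seezbemov), so the final letter is not what conditions the rule; the number of vowels is.
"sewfar" has 2 vowels. The stems with 2 vowels (zubev → nozubevish, notoh → nonotohish, halev → nohalevish) add no- … -ish around the stem.
So sewfar → nosewfarish.

nosewfarish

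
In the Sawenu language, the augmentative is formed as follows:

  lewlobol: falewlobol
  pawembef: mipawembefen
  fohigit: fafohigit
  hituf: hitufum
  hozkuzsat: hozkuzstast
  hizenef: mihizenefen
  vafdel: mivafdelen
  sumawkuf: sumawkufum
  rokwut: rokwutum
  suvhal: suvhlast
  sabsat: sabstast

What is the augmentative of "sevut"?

sevutum

"sevut" has last vowel 'u'. The stems whose last vowel is 'u' (hituf → hitufum, sumawkuf → sumawkufum, rokwut → rokwutum) add -um.
So sevut → sevutum.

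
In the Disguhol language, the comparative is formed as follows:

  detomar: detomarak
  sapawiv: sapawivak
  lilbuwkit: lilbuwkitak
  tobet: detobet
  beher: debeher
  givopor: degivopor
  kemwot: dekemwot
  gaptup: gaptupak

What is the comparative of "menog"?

"menog" has last vowel 'o'. The stems whose last vowel is 'o' (kemwot → dekemwot, givopor → degivopor) add the prefix de-.
So menog → demenog.

demenog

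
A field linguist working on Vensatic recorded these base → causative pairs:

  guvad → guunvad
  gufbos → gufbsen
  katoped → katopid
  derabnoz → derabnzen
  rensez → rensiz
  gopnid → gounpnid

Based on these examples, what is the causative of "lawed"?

rensez and derabnoz both end in -z yet inflect differently (rensiz, derabnzen), so the final letter is not what conditions the rule; the last vowel is.
"lawed" has last vowel 'e'. The stems whose last vowel is 'e' (rensez → rensiz, katoped → katopid) change the last vowel to 'i'.
The other patterns: stems whose last vowel is 'o' delete the last vowel and add -en; stems whose last vowel is 'a' or 'i' insert -un- after the first vowel.
So lawed → lawid.

lawid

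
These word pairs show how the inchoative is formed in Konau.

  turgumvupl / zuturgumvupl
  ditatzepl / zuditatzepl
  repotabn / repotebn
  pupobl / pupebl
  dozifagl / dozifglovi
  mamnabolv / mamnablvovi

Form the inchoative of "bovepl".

zubovepl

turgumvupl and pupobl both end in -l yet inflect differently (zuturgumvupl, pupebl), so the final letter is not what conditions the rule; the second-to-last letter is.
"bovepl" has second-to-last letter 'p'. The stems whose second-to-last letter is 'p' (turgumvupl → zuturgumvupl, ditatzepl → zuditatzepl) add the prefix zu-.
The other patterns: stems whose second-to-last letter is 'b' change the last vowel to 'e'; stems whose second-to-last letter is 'g' or 'l' delete the last vowel and add -ovi.
So bovepl → zubovepl.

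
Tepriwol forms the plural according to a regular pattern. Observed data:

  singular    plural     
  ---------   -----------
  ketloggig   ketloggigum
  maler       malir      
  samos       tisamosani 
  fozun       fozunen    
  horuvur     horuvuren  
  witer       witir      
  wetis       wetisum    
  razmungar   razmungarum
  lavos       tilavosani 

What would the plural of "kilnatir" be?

kilnatirum

"kilnatir" has last vowel 'i'. The stems whose last vowel is 'i' (wetis → wetisum, ketloggig → ketloggigum) add -um.
So kilnatir → kilnatirum.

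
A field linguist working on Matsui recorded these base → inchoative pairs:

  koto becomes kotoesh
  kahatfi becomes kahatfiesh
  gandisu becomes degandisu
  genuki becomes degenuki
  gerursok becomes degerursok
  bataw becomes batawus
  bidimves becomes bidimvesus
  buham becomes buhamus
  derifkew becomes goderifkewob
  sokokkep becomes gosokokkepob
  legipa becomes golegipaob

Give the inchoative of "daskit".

"daskit" begins with d-. The one such stem in the data (derifkew → goderifkewob) adds go- … -ob around the stem, so the same rule applies.
So daskit → godaskitob.

godaskitob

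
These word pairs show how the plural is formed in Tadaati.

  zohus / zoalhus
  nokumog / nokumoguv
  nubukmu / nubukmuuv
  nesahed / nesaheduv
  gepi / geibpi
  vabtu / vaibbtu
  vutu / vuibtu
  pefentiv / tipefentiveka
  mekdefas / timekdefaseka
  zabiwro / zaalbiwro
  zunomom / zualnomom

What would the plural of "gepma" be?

geibpma

"gepma" begins with g-. The one such stem in the data (gepi → geibpi) inserts -ib- after the first vowel (as do vabtu, vutu), so the same rule applies.
So gepma → geibpma.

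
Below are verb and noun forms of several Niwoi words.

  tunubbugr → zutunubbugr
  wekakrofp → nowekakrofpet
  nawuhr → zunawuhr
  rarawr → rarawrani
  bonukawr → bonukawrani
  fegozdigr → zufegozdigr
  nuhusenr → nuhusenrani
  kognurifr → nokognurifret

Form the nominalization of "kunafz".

kognurifr and bonukawr both end in -r yet inflect differently (nokognurifret, bonukawrani), so the final letter is not what conditions the rule; the second-to-last letter is.
"kunafz" has second-to-last letter 'f'. The stems whose second-to-last letter is 'f' (kognurifr → nokognurifret, wekakrofp → nowekakrofpet) add no- … -et around the stem.
The other patterns: stems whose second-to-last letter is 'n' or 'w' add -ani; stems whose second-to-last letter is 'g' or 'h' add the prefix zu-.
So kunafz → nokunafzet.

nokunafzet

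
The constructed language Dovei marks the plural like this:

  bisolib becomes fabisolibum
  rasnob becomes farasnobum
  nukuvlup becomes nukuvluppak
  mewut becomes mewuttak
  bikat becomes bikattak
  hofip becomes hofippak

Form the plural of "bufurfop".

bisolib and hofip both have last vowel 'i' yet inflect differently (fabisolibum, hofippak), so the last vowel is not what conditions the rule; the final letter is.
"bufurfop" ends in -p. The stems ending in -p (nukuvlup → nukuvluppak, hofip → hofippak) double the final consonant and add -ak.
The other pattern: stems ending in -b add fa- … -um around the stem.
So bufurfop → bufurfoppak.

bufurfoppak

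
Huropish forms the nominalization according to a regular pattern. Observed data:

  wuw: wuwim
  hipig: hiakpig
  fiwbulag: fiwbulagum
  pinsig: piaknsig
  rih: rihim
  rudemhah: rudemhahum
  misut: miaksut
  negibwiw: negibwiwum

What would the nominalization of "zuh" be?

"zuh" has 1 vowel. The stems with 1 vowel (rih → rihim, wuw → wuwim) add -im.
The other patterns: stems with 2 vowels insert -ak- after the first vowel; stems with 3 vowels add -um.
So zuh → zuhim.

zuhim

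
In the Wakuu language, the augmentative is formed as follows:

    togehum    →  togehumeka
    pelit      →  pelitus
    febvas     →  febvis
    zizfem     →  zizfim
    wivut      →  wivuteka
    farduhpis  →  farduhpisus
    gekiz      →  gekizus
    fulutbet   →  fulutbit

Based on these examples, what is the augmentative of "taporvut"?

taporvuteka

fulutbet and pelit both end in -t yet inflect differently (fulutbit, pelitus), so the final letter is not what conditions the rule; the last vowel is.
"taporvut" has last vowel 'u'. The stems whose last vowel is 'u' (togehum → togehumeka, wivut → wivuteka) add -eka.
So taporvut → taporvuteka.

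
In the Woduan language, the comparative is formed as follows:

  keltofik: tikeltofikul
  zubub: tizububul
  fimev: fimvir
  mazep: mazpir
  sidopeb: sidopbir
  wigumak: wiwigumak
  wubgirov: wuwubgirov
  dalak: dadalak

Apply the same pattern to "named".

namdir

zubub and sidopeb both end in -b yet inflect differently (tizububul, sidopbir), so the final letter is not what conditions the rule; the last vowel is.
"named" has last vowel 'e'. The stems whose last vowel is 'e' (fimev → fimvir, mazep → mazpir, sidopeb → sidopbir) delete the last vowel and add -ir.
The other patterns: stems whose last vowel is 'i' or 'u' add ti- … -ul around the stem; stems whose last vowel is 'a' or 'o' repeat the first consonant+vowel as a prefix.
So named → namdir.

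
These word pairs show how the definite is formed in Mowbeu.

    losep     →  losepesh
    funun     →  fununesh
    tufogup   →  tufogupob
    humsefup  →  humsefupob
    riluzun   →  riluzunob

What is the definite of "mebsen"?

"mebsen" has 2 vowels. The stems with 2 vowels (losep → losepesh, funun → fununesh) add -esh.
The other pattern: stems with 3 vowels add -ob.
So mebsen → mebsenesh.

mebsenesh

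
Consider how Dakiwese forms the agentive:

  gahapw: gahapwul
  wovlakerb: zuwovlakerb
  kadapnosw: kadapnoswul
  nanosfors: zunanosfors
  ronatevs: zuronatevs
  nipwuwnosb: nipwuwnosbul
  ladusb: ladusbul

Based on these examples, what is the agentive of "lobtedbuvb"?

zulobtedbuvb

nipwuwnosb and wovlakerb both end in -b yet inflect differently (nipwuwnosbul, zuwovlakerb), so the final letter is not what conditions the rule; the second-to-last letter is.
"lobtedbuvb" has second-to-last letter 'v'. The one such stem in the data (ronatevs → zuronatevs) adds the prefix zu-, so the same rule applies.
The other pattern: stems whose second-to-last letter is 'p' or 's' add -ul.
So lobtedbuvb → zulobtedbuvb.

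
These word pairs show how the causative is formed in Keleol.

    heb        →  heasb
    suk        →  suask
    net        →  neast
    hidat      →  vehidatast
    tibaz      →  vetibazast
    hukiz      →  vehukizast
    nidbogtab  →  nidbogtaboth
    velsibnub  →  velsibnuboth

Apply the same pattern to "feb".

feasb

net and hidat both end in -t yet inflect differently (neast, vehidatast), so the final letter is not what conditions the rule; the number of vowels is.
"feb" has 1 vowel. The stems with 1 vowel (heb → heasb, suk → suask, net → neast) insert -as- after the first vowel.
The other patterns: stems with 2 vowels add ve- … -ast around the stem; stems with 3 vowels add -oth.
So feb → feasb.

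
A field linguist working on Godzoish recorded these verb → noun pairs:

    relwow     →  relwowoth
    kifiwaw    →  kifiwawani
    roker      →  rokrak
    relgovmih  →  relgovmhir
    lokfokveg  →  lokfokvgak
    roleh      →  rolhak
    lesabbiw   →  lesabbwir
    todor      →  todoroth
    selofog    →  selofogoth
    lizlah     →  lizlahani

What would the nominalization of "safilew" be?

"safilew" has last vowel 'e'. The stems whose last vowel is 'e' (roker → rokrak, roleh → rolhak, lokfokveg → lokfokvgak) delete the last vowel and add -ak.
The other patterns: stems whose last vowel is 'a' add -ani; stems whose last vowel is 'i' delete the last vowel and add -ir; stems whose last vowel is 'o' add -oth.
So safilew → safilwak.

safilwak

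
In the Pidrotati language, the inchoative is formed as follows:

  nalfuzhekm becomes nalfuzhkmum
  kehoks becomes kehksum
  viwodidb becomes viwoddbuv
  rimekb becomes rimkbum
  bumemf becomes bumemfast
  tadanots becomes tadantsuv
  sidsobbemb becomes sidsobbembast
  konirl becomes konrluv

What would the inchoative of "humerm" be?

sidsobbemb and rimekb both end in -b yet inflect differently (sidsobbembast, rimkbum), so the final letter is not what conditions the rule; the second-to-last letter is.
"humerm" has second-to-last letter 'r'. The one such stem in the data (konirl → konrluv) deletes the last vowel and adds -uv (as do tadanots, viwodidb), so the same rule applies.
The other patterns: stems whose second-to-last letter is 'm' add -ast; stems whose second-to-last letter is 'k' delete the last vowel and add -um.
So humerm → humrmuv.

humrmuv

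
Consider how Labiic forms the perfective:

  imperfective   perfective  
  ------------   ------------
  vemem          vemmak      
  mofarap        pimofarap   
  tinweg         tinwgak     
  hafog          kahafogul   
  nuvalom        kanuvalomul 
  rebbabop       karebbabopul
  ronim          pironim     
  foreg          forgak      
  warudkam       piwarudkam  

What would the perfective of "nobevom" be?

vemem and ronim both end in -m yet inflect differently (vemmak, pironim), so the final letter is not what conditions the rule; the last vowel is.
"nobevom" has last vowel 'o'. The stems whose last vowel is 'o' (hafog → kahafogul, rebbabop → karebbabopul, nuvalom → kanuvalomul) add ka- … -ul around the stem.
So nobevom → kanobevomul.

kanobevomul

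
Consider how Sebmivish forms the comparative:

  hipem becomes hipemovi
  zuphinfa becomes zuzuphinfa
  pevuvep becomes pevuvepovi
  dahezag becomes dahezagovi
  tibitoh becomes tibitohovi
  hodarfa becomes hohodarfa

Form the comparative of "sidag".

dahezag and hodarfa both have last vowel 'a' yet inflect differently (dahezagovi, hohodarfa), so the last vowel is not what conditions the rule; whether the stem ends in a vowel or a consonant is.
"sidag" ends in a consonant. The stems ending in a consonant (tibitoh → tibitohovi, dahezag → dahezagovi, pevuvep → pevuvepovi) add -ovi.
So sidag → sidagovi.

sidagovi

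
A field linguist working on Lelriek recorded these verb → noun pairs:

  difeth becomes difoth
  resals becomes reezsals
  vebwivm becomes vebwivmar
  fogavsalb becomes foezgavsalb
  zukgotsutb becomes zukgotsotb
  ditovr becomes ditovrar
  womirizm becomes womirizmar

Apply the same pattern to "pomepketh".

pomepkoth

fogavsalb and zukgotsutb both end in -b yet inflect differently (foezgavsalb, zukgotsotb), so the final letter is not what conditions the rule; the second-to-last letter is.
"pomepketh" has second-to-last letter 't'. The stems whose second-to-last letter is 't' (difeth → difoth, zukgotsutb → zukgotsotb) change the last vowel to 'o'.
The other patterns: stems whose second-to-last letter is 'l' insert -ez- after the first vowel; stems whose second-to-last letter is 'v' or 'z' add -ar.
So pomepketh → pomepkoth.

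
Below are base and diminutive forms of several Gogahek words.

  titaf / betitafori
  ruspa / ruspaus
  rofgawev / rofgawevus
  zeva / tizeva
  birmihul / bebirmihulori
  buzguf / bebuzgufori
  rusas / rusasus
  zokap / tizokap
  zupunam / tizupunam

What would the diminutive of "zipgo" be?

"zipgo" begins with z-. The stems beginning with z- (zokap → tizokap, zeva → tizeva, zupunam → tizupunam) add the prefix ti-.
So zipgo → tizipgo.

tizipgo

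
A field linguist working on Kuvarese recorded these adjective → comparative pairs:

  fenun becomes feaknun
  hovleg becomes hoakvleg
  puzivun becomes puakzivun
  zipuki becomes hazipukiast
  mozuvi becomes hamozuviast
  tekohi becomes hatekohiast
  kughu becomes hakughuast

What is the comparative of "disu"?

kughu and fenun both have last vowel 'u' yet inflect differently (hakughuast, feaknun), so the last vowel is not what conditions the rule; whether the stem ends in a vowel or a consonant is.
"disu" ends in a vowel. The stems ending in a vowel (tekohi → hatekohiast, kughu → hakughuast, zipuki → hazipukiast) add ha- … -ast around the stem.
The other pattern: stems ending in a consonant insert -ak- after the first vowel.
So disu → hadisuast.

hadisuast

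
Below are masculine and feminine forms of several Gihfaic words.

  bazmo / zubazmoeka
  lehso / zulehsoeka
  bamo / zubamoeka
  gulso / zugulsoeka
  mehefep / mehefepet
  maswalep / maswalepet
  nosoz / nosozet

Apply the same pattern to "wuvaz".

"wuvaz" ends in -z. The one such stem in the data (nosoz → nosozet) adds -et, so the same rule applies.
So wuvaz → wuvazet.

wuvazet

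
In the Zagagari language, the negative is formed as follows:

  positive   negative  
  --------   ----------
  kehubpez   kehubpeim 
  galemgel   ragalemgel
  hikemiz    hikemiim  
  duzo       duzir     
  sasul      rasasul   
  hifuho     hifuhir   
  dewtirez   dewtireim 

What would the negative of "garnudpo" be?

garnudpir

dewtirez and galemgel both have last vowel 'e' yet inflect differently (dewtireim, ragalemgel), so the last vowel is not what conditions the rule; the final letter is.
"garnudpo" ends in -o. The stems ending in -o (hifuho → hifuhir, duzo → duzir) drop the final letter and add -ir.
So garnudpo → garnudpir.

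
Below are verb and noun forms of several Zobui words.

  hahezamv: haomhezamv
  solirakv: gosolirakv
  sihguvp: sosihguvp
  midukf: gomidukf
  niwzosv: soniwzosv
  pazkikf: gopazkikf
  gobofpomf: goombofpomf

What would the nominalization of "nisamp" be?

"nisamp" has second-to-last letter 'm'. The stems whose second-to-last letter is 'm' (gobofpomf → goombofpomf, hahezamv → haomhezamv) insert -om- after the first vowel.
So nisamp → niomsamp.

niomsamp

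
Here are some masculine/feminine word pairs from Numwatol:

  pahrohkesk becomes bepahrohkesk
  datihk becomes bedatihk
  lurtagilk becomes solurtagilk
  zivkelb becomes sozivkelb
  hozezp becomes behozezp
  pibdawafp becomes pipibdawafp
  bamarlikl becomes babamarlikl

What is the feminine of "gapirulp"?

sogapirulp

"gapirulp" has second-to-last letter 'l'. The stems whose second-to-last letter is 'l' (zivkelb → sozivkelb, lurtagilk → solurtagilk) add the prefix so-.
So gapirulp → sogapirulp.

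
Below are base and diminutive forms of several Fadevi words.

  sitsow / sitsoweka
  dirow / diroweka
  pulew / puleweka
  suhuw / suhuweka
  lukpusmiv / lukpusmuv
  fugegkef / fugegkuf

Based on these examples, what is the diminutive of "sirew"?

sireweka

"sirew" ends in -w. The stems ending in -w (sitsow → sitsoweka, dirow → diroweka, pulew → puleweka) add -eka.
The other pattern: stems ending in -f or -v change the last vowel to 'u'.
So sirew → sireweka.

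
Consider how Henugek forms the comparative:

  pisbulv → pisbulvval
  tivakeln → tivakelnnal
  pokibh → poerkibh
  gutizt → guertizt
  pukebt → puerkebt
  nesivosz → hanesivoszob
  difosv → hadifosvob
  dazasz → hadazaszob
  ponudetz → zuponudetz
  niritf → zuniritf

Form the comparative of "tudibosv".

hatudibosvob

pisbulv and difosv both end in -v yet inflect differently (pisbulvval, hadifosvob), so the final letter is not what conditions the rule; the second-to-last letter is.
"tudibosv" has second-to-last letter 's'. The stems whose second-to-last letter is 's' (nesivosz → hanesivoszob, difosv → hadifosvob, dazasz → hadazaszob) add ha- … -ob around the stem.
So tudibosv → hatudibosvob.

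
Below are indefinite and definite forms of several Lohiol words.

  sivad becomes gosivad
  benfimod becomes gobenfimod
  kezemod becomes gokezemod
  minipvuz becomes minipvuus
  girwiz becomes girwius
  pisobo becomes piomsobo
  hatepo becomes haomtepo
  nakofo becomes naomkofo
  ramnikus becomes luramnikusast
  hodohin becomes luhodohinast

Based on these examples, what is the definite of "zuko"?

benfimod and pisobo both have last vowel 'o' yet inflect differently (gobenfimod, piomsobo), so the last vowel is not what conditions the rule; the final letter is.
"zuko" ends in -o. The stems ending in -o (pisobo → piomsobo, hatepo → haomtepo, nakofo → naomkofo) insert -om- after the first vowel.
The other patterns: stems ending in -d add the prefix go-; stems ending in -z drop the final letter and add -us; stems ending in -n or -s add lu- … -ast around the stem.
So zuko → zuomko.

zuomko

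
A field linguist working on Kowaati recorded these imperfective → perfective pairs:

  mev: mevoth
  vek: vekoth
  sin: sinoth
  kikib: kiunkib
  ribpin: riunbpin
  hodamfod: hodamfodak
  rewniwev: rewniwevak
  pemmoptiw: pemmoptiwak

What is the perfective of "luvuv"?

sin and ribpin both end in -n yet inflect differently (sinoth, riunbpin), so the final letter is not what conditions the rule; the number of vowels is.
"luvuv" has 2 vowels. The stems with 2 vowels (kikib → kiunkib, ribpin → riunbpin) insert -un- after the first vowel.
So luvuv → luunvuv.

luunvuv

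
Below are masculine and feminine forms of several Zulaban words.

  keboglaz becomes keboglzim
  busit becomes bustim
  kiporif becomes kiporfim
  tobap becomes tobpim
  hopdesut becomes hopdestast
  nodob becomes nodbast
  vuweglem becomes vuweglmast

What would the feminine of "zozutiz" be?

"zozutiz" has last vowel 'i'. The stems whose last vowel is 'i' (kiporif → kiporfim, busit → bustim) delete the last vowel and add -im.
So zozutiz → zozutzim.

zozutzim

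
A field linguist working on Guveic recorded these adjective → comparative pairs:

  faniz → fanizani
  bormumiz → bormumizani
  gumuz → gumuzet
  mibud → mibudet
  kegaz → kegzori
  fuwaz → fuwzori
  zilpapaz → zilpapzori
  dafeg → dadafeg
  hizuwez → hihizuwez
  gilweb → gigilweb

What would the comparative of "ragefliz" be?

faniz and gumuz both end in -z yet inflect differently (fanizani, gumuzet), so the final letter is not what conditions the rule; the last vowel is.
"ragefliz" has last vowel 'i'. The stems whose last vowel is 'i' (faniz → fanizani, bormumiz → bormumizani) add -ani.
The other patterns: stems whose last vowel is 'u' add -et; stems whose last vowel is 'a' delete the last vowel and add -ori; stems whose last vowel is 'e' repeat the first consonant+vowel as a prefix.
So ragefliz → rageflizani.

rageflizani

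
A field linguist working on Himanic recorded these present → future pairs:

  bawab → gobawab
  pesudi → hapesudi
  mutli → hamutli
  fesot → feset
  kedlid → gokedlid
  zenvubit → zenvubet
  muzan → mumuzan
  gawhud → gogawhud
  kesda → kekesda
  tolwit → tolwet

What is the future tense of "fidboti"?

"fidboti" ends in -i. The stems ending in -i (mutli → hamutli, pesudi → hapesudi) add the prefix ha-.
The other patterns: stems ending in -t change the last vowel to 'e'; stems ending in -b or -d add the prefix go-; stems ending in -a or -n repeat the first consonant+vowel as a prefix.
So fidboti → hafidboti.

hafidboti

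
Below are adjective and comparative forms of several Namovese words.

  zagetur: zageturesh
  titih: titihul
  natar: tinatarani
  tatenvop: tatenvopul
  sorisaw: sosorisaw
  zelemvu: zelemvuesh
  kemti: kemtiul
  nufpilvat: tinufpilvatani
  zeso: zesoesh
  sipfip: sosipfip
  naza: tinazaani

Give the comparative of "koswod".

natar and zagetur both end in -r yet inflect differently (tinatarani, zageturesh), so the final letter is not what conditions the rule; the first letter is.
"koswod" begins with k-. The one such stem in the data (kemti → kemtiul) adds -ul, so the same rule applies.
So koswod → koswodul.

koswodul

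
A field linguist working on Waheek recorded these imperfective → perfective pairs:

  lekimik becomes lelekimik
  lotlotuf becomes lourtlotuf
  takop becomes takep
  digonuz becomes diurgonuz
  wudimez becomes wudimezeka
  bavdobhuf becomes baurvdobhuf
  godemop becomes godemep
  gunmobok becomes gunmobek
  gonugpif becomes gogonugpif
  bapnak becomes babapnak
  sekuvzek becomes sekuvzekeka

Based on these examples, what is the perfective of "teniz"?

teteniz

"teniz" has last vowel 'i'. The stems whose last vowel is 'i' (lekimik → lelekimik, gonugpif → gogonugpif) repeat the first consonant+vowel as a prefix.
So teniz → teteniz.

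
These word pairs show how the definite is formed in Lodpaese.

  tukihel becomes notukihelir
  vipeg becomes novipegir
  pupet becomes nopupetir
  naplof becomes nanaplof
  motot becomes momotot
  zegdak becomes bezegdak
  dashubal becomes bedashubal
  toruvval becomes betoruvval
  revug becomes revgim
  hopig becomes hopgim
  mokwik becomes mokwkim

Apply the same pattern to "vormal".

bevormal

"vormal" has last vowel 'a'. The stems whose last vowel is 'a' (zegdak → bezegdak, dashubal → bedashubal, toruvval → betoruvval) add the prefix be-.
The other patterns: stems whose last vowel is 'e' add no- … -ir around the stem; stems whose last vowel is 'o' repeat the first consonant+vowel as a prefix; stems whose last vowel is 'i' or 'u' delete the last vowel and add -im.
So vormal → bevormal.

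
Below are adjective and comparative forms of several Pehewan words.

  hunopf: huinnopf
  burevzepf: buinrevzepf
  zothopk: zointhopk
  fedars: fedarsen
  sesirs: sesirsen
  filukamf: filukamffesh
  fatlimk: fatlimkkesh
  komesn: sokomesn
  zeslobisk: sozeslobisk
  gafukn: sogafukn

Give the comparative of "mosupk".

moinsupk

"mosupk" has second-to-last letter 'p'. The stems whose second-to-last letter is 'p' (hunopf → huinnopf, burevzepf → buinrevzepf, zothopk → zointhopk) insert -in- after the first vowel.
So mosupk → moinsupk.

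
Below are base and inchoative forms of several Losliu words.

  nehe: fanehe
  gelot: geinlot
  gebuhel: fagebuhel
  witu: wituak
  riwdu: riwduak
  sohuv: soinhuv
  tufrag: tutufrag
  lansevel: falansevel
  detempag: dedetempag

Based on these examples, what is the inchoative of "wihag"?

wiwihag

"wihag" ends in -g. The stems ending in -g (detempag → dedetempag, tufrag → tutufrag) repeat the first consonant+vowel as a prefix.
So wihag → wiwihag.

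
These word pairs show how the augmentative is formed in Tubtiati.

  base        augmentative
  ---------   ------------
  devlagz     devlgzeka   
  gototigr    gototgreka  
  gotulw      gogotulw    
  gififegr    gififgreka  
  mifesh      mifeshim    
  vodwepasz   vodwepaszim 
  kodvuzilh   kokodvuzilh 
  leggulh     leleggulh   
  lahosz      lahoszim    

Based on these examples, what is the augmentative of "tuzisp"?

tuzispim

devlagz and lahosz both end in -z yet inflect differently (devlgzeka, lahoszim), so the final letter is not what conditions the rule; the second-to-last letter is.
"tuzisp" has second-to-last letter 's'. The stems whose second-to-last letter is 's' (lahosz → lahoszim, vodwepasz → vodwepaszim, mifesh → mifeshim) add -im.
The other patterns: stems whose second-to-last letter is 'g' delete the last vowel and add -eka; stems whose second-to-last letter is 'l' repeat the first consonant+vowel as a prefix.
So tuzisp → tuzispim.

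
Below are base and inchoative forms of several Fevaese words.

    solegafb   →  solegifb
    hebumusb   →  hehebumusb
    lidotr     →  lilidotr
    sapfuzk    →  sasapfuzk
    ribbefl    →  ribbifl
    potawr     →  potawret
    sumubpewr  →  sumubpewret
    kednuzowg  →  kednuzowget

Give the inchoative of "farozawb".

farozawbet

"farozawb" has second-to-last letter 'w'. The stems whose second-to-last letter is 'w' (kednuzowg → kednuzowget, potawr → potawret, sumubpewr → sumubpewret) add -et.
So farozawb → farozawbet.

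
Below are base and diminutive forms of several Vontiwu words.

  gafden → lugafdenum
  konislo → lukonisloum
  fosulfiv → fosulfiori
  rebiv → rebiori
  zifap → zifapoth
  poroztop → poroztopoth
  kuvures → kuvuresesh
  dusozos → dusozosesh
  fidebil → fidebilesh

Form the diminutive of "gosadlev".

gosadleori

"gosadlev" ends in -v. The stems ending in -v (fosulfiv → fosulfiori, rebiv → rebiori) drop the final letter and add -ori.
So gosadlev → gosadleori.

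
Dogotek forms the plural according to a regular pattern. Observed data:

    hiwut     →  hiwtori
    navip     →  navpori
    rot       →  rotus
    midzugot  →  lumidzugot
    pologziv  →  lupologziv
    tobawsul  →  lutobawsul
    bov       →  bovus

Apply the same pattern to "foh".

"foh" has 1 vowel. The stems with 1 vowel (rot → rotus, bov → bovus) add -us.
The other patterns: stems with 2 vowels delete the last vowel and add -ori; stems with 3 vowels add the prefix lu-.
So foh → fohus.

fohus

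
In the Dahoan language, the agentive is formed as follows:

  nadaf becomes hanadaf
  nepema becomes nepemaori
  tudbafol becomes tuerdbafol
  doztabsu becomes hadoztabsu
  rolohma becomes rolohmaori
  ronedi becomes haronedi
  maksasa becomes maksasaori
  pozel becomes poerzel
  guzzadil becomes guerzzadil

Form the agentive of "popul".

maksasa and nadaf both have last vowel 'a' yet inflect differently (maksasaori, hanadaf), so the last vowel is not what conditions the rule; the final letter is.
"popul" ends in -l. The stems ending in -l (tudbafol → tuerdbafol, pozel → poerzel, guzzadil → guerzzadil) insert -er- after the first vowel.
So popul → poerpul.

poerpul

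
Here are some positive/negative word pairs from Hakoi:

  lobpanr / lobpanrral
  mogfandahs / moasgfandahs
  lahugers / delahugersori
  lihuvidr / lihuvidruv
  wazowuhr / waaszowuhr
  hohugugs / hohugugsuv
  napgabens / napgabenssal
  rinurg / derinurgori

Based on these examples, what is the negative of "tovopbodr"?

lahugers and mogfandahs both end in -s yet inflect differently (delahugersori, moasgfandahs), so the final letter is not what conditions the rule; the second-to-last letter is.
"tovopbodr" has second-to-last letter 'd'. The one such stem in the data (lihuvidr → lihuvidruv) adds -uv, so the same rule applies.
So tovopbodr → tovopbodruv.

tovopbodruv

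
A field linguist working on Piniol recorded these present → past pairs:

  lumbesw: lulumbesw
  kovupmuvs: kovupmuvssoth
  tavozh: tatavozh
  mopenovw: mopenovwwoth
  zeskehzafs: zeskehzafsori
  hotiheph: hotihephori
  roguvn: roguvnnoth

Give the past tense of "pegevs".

lumbesw and mopenovw both end in -w yet inflect differently (lulumbesw, mopenovwwoth), so the final letter is not what conditions the rule; the second-to-last letter is.
"pegevs" has second-to-last letter 'v'. The stems whose second-to-last letter is 'v' (kovupmuvs → kovupmuvssoth, mopenovw → mopenovwwoth, roguvn → roguvnnoth) double the final consonant and add -oth.
The other patterns: stems whose second-to-last letter is 's' or 'z' repeat the first consonant+vowel as a prefix; stems whose second-to-last letter is 'f' or 'p' add -ori.
So pegevs → pegevssoth.

pegevssoth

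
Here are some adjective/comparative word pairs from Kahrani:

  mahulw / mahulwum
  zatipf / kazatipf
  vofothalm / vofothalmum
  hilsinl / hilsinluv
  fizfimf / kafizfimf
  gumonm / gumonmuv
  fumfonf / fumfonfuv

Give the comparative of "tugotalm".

tugotalmum

gumonm and vofothalm both end in -m yet inflect differently (gumonmuv, vofothalmum), so the final letter is not what conditions the rule; the second-to-last letter is.
"tugotalm" has second-to-last letter 'l'. The stems whose second-to-last letter is 'l' (mahulw → mahulwum, vofothalm → vofothalmum) add -um.
The other patterns: stems whose second-to-last letter is 'n' add -uv; stems whose second-to-last letter is 'm' or 'p' add the prefix ka-.
So tugotalm → tugotalmum.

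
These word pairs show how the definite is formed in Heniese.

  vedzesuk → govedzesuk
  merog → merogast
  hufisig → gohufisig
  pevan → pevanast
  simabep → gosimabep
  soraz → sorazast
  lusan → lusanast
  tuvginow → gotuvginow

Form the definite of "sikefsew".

gosikefsew

"sikefsew" has 3 vowels. The stems with 3 vowels (tuvginow → gotuvginow, hufisig → gohufisig, simabep → gosimabep) add the prefix go-.
So sikefsew → gosikefsew.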